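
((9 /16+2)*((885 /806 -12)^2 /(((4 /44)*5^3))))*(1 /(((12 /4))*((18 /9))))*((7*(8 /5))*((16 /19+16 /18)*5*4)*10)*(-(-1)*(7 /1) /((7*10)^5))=143158457167 /1984536474375000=0.00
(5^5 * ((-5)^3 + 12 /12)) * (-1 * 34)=13175000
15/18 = 5/6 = 0.83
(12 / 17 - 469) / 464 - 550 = -551.01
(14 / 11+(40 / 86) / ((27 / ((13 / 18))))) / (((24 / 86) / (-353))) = -13035937 / 8019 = -1625.63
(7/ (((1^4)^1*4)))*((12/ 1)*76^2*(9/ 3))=363888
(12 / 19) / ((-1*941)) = -12 / 17879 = -0.00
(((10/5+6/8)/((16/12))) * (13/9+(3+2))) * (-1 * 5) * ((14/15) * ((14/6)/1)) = -15631/108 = -144.73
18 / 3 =6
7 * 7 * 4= 196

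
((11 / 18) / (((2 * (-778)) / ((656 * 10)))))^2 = 81360400 / 12257001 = 6.64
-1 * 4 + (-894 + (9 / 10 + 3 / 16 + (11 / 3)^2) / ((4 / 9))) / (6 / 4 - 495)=-356063 / 157920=-2.25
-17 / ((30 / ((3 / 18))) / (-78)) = 221 / 30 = 7.37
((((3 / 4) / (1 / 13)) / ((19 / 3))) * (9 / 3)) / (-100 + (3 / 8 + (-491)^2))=234 / 12209723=0.00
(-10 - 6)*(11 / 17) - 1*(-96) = 1456 / 17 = 85.65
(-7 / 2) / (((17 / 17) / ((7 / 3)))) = -49 / 6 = -8.17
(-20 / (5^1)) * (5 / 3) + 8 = 1.33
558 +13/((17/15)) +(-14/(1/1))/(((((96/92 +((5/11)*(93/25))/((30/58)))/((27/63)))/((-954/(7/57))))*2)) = 19389463809/3245963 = 5973.41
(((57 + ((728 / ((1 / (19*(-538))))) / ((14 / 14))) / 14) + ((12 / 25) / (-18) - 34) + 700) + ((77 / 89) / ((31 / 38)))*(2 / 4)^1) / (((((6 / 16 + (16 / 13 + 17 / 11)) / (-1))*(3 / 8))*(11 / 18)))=735050.19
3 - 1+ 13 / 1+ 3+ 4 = 22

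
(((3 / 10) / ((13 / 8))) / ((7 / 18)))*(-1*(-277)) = 59832 / 455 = 131.50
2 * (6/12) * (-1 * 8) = -8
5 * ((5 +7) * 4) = 240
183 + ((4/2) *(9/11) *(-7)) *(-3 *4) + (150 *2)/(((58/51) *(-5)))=267.70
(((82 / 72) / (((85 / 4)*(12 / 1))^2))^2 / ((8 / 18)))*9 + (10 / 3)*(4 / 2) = 1804053601681 / 270608040000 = 6.67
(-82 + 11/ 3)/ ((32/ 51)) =-3995/ 32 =-124.84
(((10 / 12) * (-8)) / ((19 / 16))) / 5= -64 / 57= -1.12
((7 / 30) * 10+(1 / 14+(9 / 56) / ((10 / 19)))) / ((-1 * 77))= -4553 / 129360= -0.04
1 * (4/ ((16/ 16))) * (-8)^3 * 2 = -4096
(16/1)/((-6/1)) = -2.67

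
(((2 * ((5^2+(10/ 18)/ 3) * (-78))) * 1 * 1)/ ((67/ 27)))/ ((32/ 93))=-308295/ 67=-4601.42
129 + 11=140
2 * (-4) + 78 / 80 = -281 / 40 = -7.02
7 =7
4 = 4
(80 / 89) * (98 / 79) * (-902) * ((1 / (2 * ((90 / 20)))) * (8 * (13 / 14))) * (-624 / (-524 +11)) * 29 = -316875919360 / 10820709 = -29284.21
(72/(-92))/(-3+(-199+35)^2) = -18/618539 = -0.00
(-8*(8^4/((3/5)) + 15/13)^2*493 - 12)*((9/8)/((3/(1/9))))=-69914993412413/9126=-7661077516.15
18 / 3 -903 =-897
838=838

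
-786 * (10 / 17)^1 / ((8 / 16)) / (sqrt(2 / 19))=-7860 * sqrt(38) / 17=-2850.13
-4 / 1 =-4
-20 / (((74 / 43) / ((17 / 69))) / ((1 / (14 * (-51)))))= 0.00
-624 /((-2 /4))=1248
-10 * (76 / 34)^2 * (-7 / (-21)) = -14440 / 867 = -16.66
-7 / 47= -0.15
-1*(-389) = 389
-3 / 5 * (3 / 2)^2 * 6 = -81 / 10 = -8.10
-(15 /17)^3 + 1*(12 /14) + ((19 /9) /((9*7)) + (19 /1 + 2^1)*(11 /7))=92494583 /2785671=33.20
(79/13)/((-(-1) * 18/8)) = 316/117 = 2.70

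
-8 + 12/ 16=-29/ 4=-7.25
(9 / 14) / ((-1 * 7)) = -9 / 98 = -0.09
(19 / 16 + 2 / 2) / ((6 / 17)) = 595 / 96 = 6.20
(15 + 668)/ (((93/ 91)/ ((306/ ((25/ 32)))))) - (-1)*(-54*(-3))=202992942/ 775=261926.38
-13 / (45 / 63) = -91 / 5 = -18.20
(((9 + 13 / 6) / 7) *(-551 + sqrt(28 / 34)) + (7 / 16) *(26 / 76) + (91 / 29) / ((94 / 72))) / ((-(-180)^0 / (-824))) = -1570976612669 / 2175348 + 27604 *sqrt(238) / 357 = -720979.68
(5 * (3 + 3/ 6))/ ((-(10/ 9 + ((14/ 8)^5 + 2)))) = -4608/ 5141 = -0.90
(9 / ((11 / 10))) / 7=90 / 77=1.17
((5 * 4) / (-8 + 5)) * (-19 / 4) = 95 / 3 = 31.67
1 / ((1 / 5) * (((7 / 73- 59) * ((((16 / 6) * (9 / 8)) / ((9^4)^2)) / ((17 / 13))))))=-1592754.35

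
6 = 6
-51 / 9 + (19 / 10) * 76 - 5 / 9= 6218 / 45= 138.18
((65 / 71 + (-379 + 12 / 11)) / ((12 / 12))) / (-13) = 294432 / 10153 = 29.00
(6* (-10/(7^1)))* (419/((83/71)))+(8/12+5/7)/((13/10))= -69588590/22659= -3071.12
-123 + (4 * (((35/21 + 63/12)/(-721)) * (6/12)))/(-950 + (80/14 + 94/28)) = -500666128/4070457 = -123.00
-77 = -77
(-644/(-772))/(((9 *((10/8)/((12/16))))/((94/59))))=15134/170805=0.09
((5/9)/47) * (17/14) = 85/5922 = 0.01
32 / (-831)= -32 / 831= -0.04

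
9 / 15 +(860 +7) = 4338 / 5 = 867.60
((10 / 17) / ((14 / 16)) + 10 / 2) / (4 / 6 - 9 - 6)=-2025 / 5117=-0.40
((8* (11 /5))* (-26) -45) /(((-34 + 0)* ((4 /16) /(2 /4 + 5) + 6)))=2.45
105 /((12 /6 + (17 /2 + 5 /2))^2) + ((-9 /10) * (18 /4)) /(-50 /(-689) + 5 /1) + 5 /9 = 0.38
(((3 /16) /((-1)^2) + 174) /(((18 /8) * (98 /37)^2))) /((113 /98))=1271801 /132888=9.57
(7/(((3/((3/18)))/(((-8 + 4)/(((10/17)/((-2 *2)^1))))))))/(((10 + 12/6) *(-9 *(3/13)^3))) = -261443/32805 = -7.97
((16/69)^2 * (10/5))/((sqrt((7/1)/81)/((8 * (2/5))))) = 8192 * sqrt(7)/18515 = 1.17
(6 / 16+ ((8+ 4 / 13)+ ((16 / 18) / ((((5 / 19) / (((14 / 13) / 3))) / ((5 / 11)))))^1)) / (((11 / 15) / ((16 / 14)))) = 203725 / 14157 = 14.39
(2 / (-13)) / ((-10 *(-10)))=-1 / 650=-0.00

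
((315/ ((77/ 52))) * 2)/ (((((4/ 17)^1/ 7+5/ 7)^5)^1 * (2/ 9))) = 502566080774940/ 61424653939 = 8181.83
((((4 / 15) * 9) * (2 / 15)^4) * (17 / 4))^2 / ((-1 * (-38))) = 36992 / 135263671875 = 0.00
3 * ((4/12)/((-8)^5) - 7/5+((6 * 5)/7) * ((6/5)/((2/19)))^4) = 6226062310549/28672000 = 217147.82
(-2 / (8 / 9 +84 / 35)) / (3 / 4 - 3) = 10 / 37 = 0.27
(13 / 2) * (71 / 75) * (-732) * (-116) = 13062296 / 25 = 522491.84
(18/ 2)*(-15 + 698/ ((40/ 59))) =182619/ 20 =9130.95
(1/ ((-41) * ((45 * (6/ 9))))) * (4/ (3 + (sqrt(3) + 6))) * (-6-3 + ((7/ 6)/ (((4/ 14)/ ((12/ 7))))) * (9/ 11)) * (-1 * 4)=-144/ 29315 + 16 * sqrt(3)/ 29315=-0.00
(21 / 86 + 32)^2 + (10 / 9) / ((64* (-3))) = 1660929019 / 1597536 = 1039.68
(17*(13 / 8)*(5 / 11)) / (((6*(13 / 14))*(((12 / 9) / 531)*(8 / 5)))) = 1579725 / 2816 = 560.98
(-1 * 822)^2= 675684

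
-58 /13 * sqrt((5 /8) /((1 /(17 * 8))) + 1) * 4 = -232 * sqrt(86) /13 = -165.50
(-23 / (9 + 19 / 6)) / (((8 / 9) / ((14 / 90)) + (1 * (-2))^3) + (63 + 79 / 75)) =-36225 / 1183622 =-0.03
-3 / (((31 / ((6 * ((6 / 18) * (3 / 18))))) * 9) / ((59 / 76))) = -59 / 21204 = -0.00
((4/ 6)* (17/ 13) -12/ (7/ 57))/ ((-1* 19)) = 26438/ 5187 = 5.10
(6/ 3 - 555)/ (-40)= 553/ 40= 13.82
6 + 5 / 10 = 13 / 2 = 6.50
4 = 4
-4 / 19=-0.21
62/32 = 31/16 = 1.94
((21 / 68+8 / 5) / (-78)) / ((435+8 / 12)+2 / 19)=-209 / 3721640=-0.00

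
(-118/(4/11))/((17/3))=-1947/34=-57.26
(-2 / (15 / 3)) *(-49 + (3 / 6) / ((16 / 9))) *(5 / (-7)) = -1559 / 112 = -13.92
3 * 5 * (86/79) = 1290/79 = 16.33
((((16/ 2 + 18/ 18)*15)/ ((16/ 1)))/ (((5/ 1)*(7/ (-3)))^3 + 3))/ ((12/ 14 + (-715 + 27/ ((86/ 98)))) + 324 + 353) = 1097145/ 1313946976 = 0.00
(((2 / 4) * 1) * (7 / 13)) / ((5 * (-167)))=-7 / 21710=-0.00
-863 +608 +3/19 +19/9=-43217/171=-252.73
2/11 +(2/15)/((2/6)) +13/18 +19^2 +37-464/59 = 22863989/58410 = 391.44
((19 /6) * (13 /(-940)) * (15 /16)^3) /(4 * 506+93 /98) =-41895 /2350956544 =-0.00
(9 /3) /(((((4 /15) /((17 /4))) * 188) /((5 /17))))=225 /3008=0.07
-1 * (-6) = 6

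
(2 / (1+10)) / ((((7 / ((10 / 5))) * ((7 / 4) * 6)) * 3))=8 / 4851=0.00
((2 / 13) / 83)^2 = 4 / 1164241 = 0.00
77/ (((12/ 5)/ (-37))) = -14245/ 12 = -1187.08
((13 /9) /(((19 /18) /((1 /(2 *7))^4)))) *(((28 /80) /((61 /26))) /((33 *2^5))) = 169 /33583925760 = 0.00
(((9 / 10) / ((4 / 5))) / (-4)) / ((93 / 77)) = -231 / 992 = -0.23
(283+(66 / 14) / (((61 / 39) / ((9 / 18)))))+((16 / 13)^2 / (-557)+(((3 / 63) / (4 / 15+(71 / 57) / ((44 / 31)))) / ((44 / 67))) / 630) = 10337629370526280 / 36335568531717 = 284.50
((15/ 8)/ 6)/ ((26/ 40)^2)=125/ 169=0.74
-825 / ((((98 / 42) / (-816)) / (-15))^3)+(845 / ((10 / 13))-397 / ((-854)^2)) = -607969268891518327397 / 5105212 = -119087957344674.10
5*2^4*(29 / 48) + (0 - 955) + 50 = -2570 / 3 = -856.67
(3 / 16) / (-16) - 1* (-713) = 712.99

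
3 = 3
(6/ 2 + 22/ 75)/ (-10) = -247/ 750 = -0.33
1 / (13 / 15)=15 / 13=1.15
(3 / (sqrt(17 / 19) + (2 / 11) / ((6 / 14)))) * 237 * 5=-31205790 / 14789 + 3871395 * sqrt(323) / 14789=2594.61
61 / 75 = 0.81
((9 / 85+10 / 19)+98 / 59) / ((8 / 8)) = 218509 / 95285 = 2.29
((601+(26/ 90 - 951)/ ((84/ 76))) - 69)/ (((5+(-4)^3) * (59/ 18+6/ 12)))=155059/ 105315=1.47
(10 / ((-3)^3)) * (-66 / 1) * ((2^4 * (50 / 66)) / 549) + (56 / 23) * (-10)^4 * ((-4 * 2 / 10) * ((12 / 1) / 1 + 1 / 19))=-1520717720000 / 6477651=-234763.76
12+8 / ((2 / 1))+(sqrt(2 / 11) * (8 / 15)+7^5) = 16823.23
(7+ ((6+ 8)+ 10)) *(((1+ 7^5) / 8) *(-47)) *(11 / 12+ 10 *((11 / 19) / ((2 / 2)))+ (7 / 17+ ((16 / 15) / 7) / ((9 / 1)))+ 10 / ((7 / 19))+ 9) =-132479814.15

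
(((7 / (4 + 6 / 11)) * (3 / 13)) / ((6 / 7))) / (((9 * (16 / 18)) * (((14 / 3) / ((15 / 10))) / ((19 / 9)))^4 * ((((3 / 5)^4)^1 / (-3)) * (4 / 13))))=-35838275 / 43352064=-0.83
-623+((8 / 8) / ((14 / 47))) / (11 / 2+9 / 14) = -53531 / 86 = -622.45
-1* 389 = -389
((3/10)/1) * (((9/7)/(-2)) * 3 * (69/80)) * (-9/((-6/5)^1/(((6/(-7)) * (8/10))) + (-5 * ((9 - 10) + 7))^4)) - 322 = -2921190260899/9072019600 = -322.00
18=18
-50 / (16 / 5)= -125 / 8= -15.62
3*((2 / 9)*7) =14 / 3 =4.67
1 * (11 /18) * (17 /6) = 187 /108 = 1.73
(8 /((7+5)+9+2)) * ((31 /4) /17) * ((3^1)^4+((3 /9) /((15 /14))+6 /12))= 228253 /17595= 12.97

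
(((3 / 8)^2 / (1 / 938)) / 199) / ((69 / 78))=54873 / 73232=0.75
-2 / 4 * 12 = -6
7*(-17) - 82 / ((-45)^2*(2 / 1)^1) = -119.02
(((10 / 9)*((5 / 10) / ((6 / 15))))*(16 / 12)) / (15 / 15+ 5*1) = 25 / 81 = 0.31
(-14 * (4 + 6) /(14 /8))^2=6400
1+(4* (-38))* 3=-455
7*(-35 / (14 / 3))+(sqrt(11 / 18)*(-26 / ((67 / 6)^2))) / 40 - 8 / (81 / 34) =-9049 / 162 - 39*sqrt(22) / 44890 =-55.86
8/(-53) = -8/53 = -0.15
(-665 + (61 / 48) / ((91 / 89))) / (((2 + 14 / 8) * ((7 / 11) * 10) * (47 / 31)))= -988658231 / 53890200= -18.35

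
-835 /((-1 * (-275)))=-3.04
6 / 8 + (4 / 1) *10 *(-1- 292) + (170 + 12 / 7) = -323331 / 28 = -11547.54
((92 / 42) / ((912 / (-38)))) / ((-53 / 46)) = 529 / 6678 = 0.08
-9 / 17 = -0.53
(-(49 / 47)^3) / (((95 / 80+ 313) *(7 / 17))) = -4571504 / 521918221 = -0.01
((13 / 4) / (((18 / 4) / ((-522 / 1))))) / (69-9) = -377 / 60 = -6.28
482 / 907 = 0.53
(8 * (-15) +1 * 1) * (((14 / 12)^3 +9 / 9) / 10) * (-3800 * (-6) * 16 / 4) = -25277980 / 9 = -2808664.44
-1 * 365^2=-133225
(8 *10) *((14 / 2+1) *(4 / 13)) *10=25600 / 13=1969.23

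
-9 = -9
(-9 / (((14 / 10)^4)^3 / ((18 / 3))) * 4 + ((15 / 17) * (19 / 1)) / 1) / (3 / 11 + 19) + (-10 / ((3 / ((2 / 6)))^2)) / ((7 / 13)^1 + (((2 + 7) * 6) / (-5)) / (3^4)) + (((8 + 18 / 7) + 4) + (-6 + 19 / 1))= 2972768111529972823 / 106402570021437732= 27.94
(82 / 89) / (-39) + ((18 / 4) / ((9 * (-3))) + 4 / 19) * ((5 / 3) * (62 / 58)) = 0.05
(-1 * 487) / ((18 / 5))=-2435 / 18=-135.28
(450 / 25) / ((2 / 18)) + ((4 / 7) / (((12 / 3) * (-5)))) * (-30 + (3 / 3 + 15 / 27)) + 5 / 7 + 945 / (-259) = 1863382 / 11655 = 159.88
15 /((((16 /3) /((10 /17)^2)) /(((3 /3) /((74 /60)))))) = 0.79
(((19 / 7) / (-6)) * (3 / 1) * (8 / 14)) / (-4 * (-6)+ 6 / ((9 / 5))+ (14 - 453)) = 0.00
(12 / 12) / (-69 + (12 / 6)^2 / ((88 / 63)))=-22 / 1455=-0.02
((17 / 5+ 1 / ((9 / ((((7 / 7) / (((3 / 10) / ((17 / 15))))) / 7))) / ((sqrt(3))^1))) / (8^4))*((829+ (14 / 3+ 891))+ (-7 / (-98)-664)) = 757367*sqrt(3) / 48771072+ 757367 / 860160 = 0.91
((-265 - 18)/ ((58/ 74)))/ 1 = -10471/ 29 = -361.07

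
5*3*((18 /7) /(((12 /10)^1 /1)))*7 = 225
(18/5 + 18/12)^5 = 345025251/100000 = 3450.25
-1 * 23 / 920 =-1 / 40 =-0.02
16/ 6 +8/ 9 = 32/ 9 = 3.56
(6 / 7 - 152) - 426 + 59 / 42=-575.74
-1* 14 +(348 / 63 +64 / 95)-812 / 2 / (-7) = 100144 / 1995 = 50.20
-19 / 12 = -1.58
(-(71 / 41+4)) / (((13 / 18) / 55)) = -232650 / 533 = -436.49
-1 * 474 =-474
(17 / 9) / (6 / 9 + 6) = 17 / 60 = 0.28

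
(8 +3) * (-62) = -682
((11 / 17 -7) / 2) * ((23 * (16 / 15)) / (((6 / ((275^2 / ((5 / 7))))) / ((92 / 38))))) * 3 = -3226053600 / 323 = -9987782.04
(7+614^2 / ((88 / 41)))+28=3864979 / 22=175680.86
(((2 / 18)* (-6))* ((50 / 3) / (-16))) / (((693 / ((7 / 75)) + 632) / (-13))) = -325 / 290052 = -0.00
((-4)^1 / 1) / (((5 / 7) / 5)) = -28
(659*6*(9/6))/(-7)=-5931/7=-847.29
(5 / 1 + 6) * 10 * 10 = 1100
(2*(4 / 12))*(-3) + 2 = 0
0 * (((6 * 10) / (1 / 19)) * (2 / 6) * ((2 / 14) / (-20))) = 0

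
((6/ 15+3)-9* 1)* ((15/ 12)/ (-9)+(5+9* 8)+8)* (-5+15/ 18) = 106925/ 54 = 1980.09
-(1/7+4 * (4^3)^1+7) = -1842/7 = -263.14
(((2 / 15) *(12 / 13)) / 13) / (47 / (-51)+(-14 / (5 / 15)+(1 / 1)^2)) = -204 / 903305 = -0.00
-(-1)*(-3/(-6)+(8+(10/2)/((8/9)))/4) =3.91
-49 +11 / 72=-3517 / 72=-48.85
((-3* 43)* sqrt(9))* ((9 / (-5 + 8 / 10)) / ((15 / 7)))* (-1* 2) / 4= -193.50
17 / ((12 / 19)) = 323 / 12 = 26.92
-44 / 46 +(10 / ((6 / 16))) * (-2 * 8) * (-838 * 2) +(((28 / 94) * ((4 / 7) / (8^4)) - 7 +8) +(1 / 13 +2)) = 15435627128705 / 21585408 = 715095.45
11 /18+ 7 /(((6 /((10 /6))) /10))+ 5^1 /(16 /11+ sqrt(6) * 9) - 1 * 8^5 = -3451307449 /105390+ 1089 * sqrt(6) /11710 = -32747.73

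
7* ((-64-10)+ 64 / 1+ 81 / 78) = -1631 / 26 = -62.73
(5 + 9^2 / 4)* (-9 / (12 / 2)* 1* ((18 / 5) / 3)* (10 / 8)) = -909 / 16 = -56.81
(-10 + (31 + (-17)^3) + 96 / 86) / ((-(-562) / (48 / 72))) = -210308 / 36249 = -5.80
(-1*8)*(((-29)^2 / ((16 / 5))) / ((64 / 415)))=-1745075 / 128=-13633.40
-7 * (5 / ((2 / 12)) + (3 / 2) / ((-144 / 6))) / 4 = -3353 / 64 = -52.39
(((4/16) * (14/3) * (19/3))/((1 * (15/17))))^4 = 26133781118641/5314410000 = 4917.53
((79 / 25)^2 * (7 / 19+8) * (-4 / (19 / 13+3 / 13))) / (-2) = 12900147 / 130625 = 98.76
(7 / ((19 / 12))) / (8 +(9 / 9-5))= 21 / 19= 1.11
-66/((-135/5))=2.44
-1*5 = -5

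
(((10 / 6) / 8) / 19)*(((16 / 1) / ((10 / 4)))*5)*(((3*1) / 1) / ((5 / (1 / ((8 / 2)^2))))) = 1 / 76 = 0.01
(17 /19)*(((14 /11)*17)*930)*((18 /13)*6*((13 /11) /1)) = 406380240 /2299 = 176763.91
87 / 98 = 0.89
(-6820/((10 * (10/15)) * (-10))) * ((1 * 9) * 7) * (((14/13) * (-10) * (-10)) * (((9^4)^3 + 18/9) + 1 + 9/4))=2548322167580325675/13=196024782121563513.46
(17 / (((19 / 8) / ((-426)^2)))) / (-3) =-8226912 / 19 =-432995.37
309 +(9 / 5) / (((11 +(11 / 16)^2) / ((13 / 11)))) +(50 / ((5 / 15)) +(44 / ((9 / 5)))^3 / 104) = 305984994203 / 510289065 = 599.63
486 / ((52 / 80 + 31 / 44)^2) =5880600 / 22201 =264.88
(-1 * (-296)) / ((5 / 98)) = 5801.60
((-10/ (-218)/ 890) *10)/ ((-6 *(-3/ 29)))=145/ 174618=0.00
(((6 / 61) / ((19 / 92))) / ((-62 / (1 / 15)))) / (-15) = 92 / 2694675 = 0.00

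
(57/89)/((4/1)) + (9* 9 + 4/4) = 29249/356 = 82.16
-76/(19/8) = -32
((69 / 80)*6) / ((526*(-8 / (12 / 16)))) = -621 / 673280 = -0.00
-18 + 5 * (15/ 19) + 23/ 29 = -7306/ 551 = -13.26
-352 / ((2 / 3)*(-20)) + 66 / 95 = 2574 / 95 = 27.09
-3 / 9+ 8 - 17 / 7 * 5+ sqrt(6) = -94 / 21+ sqrt(6) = -2.03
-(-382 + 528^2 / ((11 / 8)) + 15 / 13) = -202371.15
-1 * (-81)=81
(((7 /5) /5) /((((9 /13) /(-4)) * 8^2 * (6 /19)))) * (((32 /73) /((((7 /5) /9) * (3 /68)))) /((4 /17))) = -71383 /3285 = -21.73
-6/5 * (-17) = 102/5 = 20.40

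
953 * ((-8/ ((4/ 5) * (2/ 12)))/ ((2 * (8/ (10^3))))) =-3573750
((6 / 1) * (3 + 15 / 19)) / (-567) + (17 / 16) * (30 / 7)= 14407 / 3192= 4.51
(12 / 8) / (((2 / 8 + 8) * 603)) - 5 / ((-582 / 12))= 66524 / 643401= 0.10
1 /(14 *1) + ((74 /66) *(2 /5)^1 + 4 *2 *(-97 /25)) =-352507 /11550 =-30.52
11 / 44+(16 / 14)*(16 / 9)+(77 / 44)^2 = 5387 / 1008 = 5.34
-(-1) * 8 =8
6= 6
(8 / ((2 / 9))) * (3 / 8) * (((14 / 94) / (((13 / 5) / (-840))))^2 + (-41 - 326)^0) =23347799667 / 746642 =31270.41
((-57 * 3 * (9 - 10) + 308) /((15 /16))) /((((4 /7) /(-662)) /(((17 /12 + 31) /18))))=-431728927 /405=-1065997.35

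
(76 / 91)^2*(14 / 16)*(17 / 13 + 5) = 59204 / 15379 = 3.85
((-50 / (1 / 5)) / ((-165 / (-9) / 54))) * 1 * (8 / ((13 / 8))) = -518400 / 143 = -3625.17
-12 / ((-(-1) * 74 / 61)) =-366 / 37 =-9.89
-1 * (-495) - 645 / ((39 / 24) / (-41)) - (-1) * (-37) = 217514 / 13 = 16731.85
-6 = -6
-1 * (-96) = 96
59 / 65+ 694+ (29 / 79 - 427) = 1377591 / 5135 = 268.27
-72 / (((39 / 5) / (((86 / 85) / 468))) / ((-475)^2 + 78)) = -38820916 / 8619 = -4504.11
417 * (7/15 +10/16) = 18209/40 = 455.22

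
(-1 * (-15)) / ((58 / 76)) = 570 / 29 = 19.66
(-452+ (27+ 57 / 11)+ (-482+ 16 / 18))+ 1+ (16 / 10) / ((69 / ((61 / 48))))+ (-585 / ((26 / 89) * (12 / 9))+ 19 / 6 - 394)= -254350751 / 91080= -2792.61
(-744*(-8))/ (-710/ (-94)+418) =93248/ 6667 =13.99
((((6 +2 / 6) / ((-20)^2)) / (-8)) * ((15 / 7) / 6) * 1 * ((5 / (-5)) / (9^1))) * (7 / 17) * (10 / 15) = 19 / 881280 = 0.00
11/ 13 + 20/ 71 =1041/ 923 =1.13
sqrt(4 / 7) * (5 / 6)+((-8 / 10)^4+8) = 5 * sqrt(7) / 21+5256 / 625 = 9.04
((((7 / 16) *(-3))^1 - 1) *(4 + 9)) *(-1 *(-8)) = -481 / 2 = -240.50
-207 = -207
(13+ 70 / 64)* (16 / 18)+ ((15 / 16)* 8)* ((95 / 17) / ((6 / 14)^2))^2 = 6955.06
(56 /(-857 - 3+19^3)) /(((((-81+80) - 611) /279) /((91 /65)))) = -434 /72845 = -0.01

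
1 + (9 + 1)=11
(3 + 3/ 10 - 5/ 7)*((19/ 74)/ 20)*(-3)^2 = 30951/ 103600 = 0.30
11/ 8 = 1.38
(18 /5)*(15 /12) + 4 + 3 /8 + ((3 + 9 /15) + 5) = 699 /40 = 17.48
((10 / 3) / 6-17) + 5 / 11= -1583 / 99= -15.99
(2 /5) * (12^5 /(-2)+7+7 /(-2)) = -49765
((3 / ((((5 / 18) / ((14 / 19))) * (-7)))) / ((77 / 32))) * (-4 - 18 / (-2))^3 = -86400 / 1463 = -59.06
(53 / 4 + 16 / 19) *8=2142 / 19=112.74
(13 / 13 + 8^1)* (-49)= -441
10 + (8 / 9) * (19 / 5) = 602 / 45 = 13.38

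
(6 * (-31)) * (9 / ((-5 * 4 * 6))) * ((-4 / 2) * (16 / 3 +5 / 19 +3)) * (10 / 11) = -45570 / 209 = -218.04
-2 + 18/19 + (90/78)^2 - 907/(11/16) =-46588187/35321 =-1318.99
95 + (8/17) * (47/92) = 37239/391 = 95.24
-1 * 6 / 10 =-3 / 5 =-0.60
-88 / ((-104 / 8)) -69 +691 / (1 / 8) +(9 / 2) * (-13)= 5407.27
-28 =-28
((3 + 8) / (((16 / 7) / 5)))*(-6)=-1155 / 8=-144.38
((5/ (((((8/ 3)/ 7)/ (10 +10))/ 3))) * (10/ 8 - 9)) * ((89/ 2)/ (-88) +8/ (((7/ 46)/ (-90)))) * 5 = 203312287125/ 1408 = 144397931.20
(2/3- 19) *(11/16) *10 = -3025/24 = -126.04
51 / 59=0.86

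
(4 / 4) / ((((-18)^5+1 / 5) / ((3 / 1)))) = -15 / 9447839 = -0.00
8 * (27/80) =27/10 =2.70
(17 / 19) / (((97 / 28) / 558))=265608 / 1843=144.12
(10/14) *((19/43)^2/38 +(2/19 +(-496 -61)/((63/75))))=-4891177265/10328514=-473.56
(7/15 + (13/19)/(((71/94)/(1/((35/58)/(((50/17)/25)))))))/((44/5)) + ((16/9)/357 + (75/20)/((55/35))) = 13823407/5609142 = 2.46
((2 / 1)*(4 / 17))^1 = 8 / 17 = 0.47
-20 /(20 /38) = -38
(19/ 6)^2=361/ 36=10.03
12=12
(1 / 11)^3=1 / 1331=0.00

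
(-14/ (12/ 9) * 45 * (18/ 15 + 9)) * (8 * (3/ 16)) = -28917/ 4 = -7229.25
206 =206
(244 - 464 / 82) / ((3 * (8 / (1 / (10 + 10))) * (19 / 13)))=31759 / 93480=0.34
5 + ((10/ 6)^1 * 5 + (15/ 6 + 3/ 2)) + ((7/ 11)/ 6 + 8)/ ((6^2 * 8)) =330007/ 19008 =17.36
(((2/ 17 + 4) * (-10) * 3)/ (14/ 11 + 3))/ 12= -1925/ 799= -2.41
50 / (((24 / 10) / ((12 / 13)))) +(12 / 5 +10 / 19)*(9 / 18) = 25557 / 1235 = 20.69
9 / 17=0.53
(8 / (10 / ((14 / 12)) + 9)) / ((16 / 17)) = 119 / 246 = 0.48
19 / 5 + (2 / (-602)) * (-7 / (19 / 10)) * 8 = 15923 / 4085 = 3.90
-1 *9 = -9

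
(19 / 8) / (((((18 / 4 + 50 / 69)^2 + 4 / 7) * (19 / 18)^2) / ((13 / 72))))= 3899259 / 282344788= 0.01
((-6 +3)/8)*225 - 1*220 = -2435/8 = -304.38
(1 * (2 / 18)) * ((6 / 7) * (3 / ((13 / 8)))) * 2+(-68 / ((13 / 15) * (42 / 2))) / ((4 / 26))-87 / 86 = -24.95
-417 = -417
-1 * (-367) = 367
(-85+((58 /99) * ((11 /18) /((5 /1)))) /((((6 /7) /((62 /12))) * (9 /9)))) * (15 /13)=-1233007 /12636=-97.58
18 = 18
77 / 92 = 0.84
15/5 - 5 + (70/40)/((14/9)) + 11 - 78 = -543/8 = -67.88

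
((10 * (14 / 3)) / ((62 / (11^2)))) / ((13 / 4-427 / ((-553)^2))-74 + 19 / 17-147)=-5032392904 / 11970166617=-0.42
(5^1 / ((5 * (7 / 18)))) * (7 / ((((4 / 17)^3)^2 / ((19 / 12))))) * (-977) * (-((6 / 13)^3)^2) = 1586062.85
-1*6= -6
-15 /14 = -1.07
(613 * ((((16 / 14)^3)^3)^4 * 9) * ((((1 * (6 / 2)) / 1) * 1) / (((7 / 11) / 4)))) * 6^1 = 76390651.99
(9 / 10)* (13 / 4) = 117 / 40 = 2.92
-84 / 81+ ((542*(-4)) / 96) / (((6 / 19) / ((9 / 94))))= -160079 / 20304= -7.88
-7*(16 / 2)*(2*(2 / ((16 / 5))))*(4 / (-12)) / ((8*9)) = 35 / 108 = 0.32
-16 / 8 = -2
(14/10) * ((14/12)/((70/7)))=49/300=0.16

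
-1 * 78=-78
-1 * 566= -566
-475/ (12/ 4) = -475/ 3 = -158.33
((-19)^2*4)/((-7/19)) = -27436/7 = -3919.43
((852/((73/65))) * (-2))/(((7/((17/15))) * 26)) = -4828/511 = -9.45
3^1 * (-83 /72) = -3.46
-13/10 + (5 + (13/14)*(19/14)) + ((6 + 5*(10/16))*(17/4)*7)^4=1395228602496357429/256901120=5430994627.41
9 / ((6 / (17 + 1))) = 27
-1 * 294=-294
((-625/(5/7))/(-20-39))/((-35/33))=-825/59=-13.98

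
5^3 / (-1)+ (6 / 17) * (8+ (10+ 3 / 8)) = -8059 / 68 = -118.51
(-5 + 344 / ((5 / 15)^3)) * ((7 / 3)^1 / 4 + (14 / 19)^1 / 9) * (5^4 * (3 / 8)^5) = 71276034375 / 2490368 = 28620.68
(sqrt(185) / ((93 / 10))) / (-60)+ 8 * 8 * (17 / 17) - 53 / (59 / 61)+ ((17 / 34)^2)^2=8747 / 944 - sqrt(185) / 558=9.24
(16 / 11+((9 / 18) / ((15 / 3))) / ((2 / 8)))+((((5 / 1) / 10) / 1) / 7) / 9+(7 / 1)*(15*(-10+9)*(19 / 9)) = -1523243 / 6930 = -219.80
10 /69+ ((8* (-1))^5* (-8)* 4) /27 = 24117338 /621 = 38836.29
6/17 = 0.35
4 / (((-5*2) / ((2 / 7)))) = -4 / 35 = -0.11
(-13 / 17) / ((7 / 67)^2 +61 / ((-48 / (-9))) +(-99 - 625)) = 933712 / 870031185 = 0.00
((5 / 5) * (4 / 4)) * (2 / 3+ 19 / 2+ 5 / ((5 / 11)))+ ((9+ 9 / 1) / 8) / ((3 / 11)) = 353 / 12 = 29.42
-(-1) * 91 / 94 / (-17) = -91 / 1598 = -0.06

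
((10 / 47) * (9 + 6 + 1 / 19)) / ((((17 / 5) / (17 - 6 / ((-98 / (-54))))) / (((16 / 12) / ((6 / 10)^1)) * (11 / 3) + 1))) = 124738900 / 1057077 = 118.00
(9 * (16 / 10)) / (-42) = -12 / 35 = -0.34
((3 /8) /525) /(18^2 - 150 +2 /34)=17 /4142600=0.00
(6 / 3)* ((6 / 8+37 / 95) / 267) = 433 / 50730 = 0.01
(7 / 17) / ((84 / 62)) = 31 / 102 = 0.30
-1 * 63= -63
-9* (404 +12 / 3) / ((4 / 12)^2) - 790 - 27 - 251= -34116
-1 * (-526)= 526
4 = 4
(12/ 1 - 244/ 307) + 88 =30456/ 307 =99.21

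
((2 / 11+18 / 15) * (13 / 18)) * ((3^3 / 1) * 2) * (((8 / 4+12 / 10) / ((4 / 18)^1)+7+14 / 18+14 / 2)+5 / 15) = 1312064 / 825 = 1590.38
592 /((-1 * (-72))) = 74 /9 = 8.22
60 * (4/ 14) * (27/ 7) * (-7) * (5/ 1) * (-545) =8829000/ 7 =1261285.71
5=5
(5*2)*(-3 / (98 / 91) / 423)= -65 / 987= -0.07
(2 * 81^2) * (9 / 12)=19683 / 2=9841.50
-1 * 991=-991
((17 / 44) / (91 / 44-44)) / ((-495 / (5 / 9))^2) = -0.00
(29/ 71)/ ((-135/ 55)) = -319/ 1917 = -0.17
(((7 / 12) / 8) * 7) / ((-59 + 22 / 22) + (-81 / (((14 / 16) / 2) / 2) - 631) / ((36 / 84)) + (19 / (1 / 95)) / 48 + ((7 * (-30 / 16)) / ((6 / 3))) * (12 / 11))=-539 / 2496266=-0.00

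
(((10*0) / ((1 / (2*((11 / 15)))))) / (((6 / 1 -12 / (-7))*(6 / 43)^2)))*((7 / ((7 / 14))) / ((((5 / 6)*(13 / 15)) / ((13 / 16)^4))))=0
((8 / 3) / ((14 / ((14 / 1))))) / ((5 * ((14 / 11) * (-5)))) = -44 / 525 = -0.08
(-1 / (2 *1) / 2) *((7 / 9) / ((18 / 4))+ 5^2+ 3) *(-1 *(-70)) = -39935 / 81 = -493.02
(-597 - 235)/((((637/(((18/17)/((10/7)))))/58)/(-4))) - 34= 113402/595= 190.59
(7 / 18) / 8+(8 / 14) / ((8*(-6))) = 0.04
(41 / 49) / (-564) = -41 / 27636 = -0.00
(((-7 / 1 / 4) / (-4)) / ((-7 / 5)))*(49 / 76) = -245 / 1216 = -0.20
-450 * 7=-3150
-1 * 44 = -44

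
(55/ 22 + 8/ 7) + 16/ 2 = 163/ 14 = 11.64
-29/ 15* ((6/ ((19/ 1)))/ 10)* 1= -29/ 475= -0.06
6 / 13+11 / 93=701 / 1209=0.58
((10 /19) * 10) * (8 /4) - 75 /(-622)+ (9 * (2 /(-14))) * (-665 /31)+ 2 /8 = 28193109 /732716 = 38.48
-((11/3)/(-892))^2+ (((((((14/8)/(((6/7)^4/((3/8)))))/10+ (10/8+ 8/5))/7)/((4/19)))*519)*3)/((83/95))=3827411909500345/1065094926336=3593.49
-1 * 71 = -71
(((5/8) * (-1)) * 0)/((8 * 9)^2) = 0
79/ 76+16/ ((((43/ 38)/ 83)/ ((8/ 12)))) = 7680719/ 9804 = 783.43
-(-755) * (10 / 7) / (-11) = -7550 / 77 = -98.05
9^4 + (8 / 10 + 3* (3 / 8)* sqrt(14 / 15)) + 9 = 3* sqrt(210) / 40 + 32854 / 5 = 6571.89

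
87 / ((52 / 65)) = 435 / 4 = 108.75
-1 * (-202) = 202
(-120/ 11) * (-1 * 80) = 9600/ 11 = 872.73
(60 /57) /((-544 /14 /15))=-0.41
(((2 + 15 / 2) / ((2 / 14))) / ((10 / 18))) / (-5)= -1197 / 50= -23.94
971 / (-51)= -971 / 51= -19.04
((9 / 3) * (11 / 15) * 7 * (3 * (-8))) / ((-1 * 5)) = 1848 / 25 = 73.92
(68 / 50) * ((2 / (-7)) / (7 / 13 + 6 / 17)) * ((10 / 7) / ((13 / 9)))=-20808 / 48265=-0.43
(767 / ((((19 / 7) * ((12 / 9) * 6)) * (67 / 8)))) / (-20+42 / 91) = -69797 / 323342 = -0.22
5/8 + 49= 397/8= 49.62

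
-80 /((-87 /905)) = 832.18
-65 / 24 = -2.71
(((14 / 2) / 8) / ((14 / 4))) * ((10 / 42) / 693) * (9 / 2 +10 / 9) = 505 / 1047816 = 0.00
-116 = -116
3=3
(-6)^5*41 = -318816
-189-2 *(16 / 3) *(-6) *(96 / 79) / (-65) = -976659 / 5135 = -190.20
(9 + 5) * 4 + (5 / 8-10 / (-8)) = 463 / 8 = 57.88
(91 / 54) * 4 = 182 / 27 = 6.74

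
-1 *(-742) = 742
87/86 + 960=82647/86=961.01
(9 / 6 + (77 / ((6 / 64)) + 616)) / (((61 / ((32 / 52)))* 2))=17266 / 2379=7.26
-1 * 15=-15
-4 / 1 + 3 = -1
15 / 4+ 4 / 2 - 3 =11 / 4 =2.75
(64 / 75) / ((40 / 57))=152 / 125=1.22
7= 7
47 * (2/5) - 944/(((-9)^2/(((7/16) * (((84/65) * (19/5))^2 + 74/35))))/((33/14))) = -296.45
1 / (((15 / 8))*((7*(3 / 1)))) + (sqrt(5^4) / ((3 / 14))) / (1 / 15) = 551258 / 315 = 1750.03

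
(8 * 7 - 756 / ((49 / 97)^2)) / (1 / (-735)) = 14954460 / 7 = 2136351.43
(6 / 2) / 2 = 3 / 2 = 1.50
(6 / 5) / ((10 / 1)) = 3 / 25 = 0.12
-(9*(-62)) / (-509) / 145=-558 / 73805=-0.01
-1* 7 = -7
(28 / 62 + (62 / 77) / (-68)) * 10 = 178455 / 40579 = 4.40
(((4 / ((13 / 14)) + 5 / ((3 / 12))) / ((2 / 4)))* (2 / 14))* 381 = 240792 / 91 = 2646.07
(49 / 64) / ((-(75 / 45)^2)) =-441 / 1600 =-0.28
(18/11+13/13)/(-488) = -29/5368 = -0.01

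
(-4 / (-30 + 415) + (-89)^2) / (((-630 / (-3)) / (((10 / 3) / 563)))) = 0.22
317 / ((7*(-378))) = -0.12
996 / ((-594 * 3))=-166 / 297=-0.56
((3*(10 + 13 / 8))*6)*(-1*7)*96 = -140616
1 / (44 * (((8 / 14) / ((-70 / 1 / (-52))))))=245 / 4576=0.05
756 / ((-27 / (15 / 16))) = -105 / 4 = -26.25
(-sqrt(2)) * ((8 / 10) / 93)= -4 * sqrt(2) / 465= -0.01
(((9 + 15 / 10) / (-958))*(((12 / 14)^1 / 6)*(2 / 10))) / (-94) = 3 / 900520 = 0.00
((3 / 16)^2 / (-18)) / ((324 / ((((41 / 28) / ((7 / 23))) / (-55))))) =943 / 1788272640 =0.00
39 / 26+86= 175 / 2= 87.50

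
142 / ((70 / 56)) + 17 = 653 / 5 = 130.60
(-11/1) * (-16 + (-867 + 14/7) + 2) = 9669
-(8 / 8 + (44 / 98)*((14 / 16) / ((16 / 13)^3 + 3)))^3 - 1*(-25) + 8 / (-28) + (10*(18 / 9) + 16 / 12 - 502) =-36752172921797837081 / 80382734641368768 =-457.21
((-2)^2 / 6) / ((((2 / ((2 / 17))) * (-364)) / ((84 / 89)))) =-0.00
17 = 17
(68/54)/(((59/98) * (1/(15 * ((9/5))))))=3332/59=56.47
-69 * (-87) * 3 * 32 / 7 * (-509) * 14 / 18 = -32592288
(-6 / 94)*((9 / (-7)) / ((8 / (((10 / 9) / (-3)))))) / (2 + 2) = -5 / 5264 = -0.00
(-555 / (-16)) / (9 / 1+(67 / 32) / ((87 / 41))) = 96570 / 27803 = 3.47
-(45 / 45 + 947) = -948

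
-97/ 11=-8.82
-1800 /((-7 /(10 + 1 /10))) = 18180 /7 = 2597.14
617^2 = 380689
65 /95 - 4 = -63 /19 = -3.32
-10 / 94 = -5 / 47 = -0.11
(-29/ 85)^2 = 841/ 7225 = 0.12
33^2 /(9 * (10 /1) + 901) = 1.10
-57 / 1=-57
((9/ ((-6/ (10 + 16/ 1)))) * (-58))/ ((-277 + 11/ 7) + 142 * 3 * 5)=7917/ 6491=1.22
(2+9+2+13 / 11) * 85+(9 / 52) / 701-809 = 158967271 / 400972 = 396.45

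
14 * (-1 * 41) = -574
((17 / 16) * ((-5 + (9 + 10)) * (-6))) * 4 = -357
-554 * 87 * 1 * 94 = -4530612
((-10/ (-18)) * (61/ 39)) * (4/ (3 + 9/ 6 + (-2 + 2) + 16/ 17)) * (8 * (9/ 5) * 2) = 132736/ 7215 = 18.40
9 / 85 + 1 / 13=202 / 1105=0.18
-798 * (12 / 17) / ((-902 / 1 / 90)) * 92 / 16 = 2477790 / 7667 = 323.18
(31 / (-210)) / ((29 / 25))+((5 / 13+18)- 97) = -1246811 / 15834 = -78.74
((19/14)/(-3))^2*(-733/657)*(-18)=264613/64386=4.11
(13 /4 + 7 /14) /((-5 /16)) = -12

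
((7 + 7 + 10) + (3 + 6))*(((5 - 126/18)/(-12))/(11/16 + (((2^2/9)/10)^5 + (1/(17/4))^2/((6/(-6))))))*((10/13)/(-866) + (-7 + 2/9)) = -179068242211650000/3036146700983747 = -58.98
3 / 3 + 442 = 443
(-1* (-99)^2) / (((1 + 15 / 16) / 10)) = -1568160 / 31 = -50585.81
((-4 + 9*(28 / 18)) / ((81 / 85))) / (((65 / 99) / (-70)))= -130900 / 117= -1118.80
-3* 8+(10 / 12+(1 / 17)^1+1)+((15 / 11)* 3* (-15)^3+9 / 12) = -31030427 / 2244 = -13828.18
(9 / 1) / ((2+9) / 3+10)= 27 / 41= 0.66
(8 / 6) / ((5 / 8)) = 32 / 15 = 2.13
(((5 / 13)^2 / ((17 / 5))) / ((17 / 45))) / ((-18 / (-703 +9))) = 216875 / 48841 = 4.44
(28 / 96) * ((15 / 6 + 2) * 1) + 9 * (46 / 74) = 4089 / 592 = 6.91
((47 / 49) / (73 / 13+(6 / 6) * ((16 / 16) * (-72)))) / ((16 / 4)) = -611 / 169148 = -0.00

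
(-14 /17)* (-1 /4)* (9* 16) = 504 /17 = 29.65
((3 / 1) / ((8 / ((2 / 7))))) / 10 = 0.01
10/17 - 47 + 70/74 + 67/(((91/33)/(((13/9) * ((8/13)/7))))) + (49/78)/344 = -35046719243/826989072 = -42.38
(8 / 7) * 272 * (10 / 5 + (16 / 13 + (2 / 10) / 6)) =1385024 / 1365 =1014.67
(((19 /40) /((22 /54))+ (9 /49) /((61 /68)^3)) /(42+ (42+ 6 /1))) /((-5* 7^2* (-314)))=772308013 /3764731379948000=0.00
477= 477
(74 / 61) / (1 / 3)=3.64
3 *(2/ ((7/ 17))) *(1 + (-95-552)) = -65892/ 7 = -9413.14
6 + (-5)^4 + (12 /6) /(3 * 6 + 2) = 6311 /10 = 631.10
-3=-3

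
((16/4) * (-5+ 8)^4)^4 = 11019960576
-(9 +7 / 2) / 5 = -5 / 2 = -2.50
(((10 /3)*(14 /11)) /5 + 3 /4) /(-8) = -211 /1056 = -0.20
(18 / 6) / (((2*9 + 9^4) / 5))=5 / 2193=0.00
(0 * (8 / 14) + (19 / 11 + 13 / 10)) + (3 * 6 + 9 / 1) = 3303 / 110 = 30.03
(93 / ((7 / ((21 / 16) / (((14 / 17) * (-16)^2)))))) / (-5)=-4743 / 286720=-0.02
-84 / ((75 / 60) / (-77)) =25872 / 5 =5174.40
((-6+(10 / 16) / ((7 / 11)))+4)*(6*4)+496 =3301 / 7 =471.57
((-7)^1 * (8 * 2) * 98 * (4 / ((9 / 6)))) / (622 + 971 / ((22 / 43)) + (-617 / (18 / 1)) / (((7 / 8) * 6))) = -121701888 / 10450445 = -11.65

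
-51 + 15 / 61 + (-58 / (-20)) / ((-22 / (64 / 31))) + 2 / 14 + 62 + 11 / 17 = 145594264 / 12376595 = 11.76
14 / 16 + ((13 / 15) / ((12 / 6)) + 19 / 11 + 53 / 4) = 16.29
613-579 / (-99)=20422 / 33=618.85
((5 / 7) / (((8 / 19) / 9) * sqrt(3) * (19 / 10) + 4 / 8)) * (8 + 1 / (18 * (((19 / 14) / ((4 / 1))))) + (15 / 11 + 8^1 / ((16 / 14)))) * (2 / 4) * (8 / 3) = 31088000 / 893893 - 49740800 * sqrt(3) / 8045037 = 24.07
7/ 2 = 3.50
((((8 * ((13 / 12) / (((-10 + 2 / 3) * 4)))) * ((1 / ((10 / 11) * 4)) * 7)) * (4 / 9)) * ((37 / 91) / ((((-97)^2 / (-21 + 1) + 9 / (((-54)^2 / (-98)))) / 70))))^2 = 2772225 / 19226040964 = 0.00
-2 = -2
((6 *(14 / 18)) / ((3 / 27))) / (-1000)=-21 / 500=-0.04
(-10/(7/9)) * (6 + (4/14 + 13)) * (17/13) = -324.25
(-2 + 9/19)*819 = -23751/19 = -1250.05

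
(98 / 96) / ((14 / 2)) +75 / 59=1.42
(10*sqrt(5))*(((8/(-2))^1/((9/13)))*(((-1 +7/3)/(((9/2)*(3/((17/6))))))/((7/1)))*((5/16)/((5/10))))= -22100*sqrt(5)/15309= -3.23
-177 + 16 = -161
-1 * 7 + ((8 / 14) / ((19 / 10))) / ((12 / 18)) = -871 / 133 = -6.55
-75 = -75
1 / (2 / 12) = 6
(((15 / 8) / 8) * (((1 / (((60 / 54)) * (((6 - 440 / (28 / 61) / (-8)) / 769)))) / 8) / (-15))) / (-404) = 48447 / 1821813760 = 0.00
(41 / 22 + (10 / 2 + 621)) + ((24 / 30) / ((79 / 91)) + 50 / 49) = 268177507 / 425810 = 629.81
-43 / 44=-0.98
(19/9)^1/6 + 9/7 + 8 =3643/378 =9.64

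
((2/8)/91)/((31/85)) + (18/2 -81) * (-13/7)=1508917/11284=133.72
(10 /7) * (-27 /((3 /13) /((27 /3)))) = -10530 /7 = -1504.29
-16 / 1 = -16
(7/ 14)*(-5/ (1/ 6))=-15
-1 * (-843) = 843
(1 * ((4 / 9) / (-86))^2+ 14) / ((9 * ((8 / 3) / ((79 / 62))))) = 0.74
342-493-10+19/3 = -464/3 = -154.67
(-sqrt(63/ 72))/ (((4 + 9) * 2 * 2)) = -0.02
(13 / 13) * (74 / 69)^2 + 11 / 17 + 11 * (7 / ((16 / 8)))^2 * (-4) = -43479580 / 80937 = -537.20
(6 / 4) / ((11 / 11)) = 3 / 2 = 1.50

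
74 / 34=37 / 17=2.18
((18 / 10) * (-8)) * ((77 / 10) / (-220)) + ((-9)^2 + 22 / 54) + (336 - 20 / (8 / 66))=853576 / 3375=252.91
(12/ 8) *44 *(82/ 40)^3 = 2274393/ 4000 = 568.60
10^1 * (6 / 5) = 12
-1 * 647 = -647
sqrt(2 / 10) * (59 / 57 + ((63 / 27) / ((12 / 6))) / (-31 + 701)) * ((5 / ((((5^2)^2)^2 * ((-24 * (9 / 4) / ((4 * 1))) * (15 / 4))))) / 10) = -79193 * sqrt(5) / 15104443359375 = -0.00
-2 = -2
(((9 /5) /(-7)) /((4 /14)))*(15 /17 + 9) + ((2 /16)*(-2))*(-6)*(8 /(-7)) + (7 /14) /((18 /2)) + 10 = -5921 /10710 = -0.55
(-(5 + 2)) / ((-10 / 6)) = 21 / 5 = 4.20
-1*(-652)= 652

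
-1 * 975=-975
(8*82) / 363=656 / 363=1.81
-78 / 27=-26 / 9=-2.89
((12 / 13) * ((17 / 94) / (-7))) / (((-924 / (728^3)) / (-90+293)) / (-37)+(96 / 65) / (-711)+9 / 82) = -5636309786714880 / 25448626230959623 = -0.22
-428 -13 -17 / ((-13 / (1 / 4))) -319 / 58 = -23201 / 52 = -446.17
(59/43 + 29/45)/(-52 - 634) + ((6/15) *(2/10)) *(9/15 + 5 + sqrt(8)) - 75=-1237062154/16592625 + 4 *sqrt(2)/25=-74.33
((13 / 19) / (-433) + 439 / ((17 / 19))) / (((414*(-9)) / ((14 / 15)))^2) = 3362438114 / 109219113353475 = 0.00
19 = 19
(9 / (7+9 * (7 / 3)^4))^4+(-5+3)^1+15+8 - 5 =589770204960577 / 36860635119616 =16.00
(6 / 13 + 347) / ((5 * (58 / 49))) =221333 / 3770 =58.71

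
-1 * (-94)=94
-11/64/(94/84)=-231/1504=-0.15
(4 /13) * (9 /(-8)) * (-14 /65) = 63 /845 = 0.07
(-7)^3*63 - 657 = -22266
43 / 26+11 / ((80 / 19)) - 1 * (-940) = 982037 / 1040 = 944.27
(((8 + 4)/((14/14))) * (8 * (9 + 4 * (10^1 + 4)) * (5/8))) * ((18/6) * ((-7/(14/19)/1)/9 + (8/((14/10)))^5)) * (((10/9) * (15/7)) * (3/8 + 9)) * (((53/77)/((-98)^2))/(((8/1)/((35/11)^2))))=144289.95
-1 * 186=-186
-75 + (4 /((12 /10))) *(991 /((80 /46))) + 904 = 32741 /12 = 2728.42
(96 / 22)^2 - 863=-102119 / 121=-843.96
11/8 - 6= -37/8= -4.62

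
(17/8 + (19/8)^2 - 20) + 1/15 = -12.17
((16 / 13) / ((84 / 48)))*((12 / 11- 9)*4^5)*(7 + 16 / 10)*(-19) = 4658233344 / 5005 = 930715.95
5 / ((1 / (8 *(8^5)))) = 1310720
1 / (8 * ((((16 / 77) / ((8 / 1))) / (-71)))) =-5467 / 16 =-341.69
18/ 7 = 2.57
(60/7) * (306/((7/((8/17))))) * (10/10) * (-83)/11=-717120/539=-1330.46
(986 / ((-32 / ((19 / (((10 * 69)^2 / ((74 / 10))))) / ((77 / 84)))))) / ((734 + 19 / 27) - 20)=-3119211 / 224578486000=-0.00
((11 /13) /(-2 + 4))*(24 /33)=4 /13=0.31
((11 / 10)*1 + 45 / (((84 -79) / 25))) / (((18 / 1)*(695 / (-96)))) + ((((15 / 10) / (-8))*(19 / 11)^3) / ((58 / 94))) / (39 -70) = -336214425577 / 199587709200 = -1.68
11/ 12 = 0.92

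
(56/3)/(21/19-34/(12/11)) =-2128/3427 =-0.62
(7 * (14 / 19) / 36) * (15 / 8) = 245 / 912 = 0.27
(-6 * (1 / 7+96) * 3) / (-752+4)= 2.31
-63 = -63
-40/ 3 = -13.33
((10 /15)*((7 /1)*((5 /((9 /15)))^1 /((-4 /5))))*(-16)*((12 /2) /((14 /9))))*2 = 6000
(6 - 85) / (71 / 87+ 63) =-1.24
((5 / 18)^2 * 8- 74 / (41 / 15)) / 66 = -0.40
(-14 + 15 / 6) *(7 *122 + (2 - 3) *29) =-18975 / 2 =-9487.50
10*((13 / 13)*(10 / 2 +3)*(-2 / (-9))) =160 / 9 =17.78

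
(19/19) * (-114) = -114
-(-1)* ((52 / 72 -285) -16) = -5405 / 18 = -300.28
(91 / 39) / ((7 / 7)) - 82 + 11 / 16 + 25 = -2591 / 48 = -53.98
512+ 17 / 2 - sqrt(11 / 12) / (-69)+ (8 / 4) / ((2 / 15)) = sqrt(33) / 414+ 1071 / 2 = 535.51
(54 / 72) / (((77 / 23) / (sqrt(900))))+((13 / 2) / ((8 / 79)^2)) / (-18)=-5054921 / 177408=-28.49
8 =8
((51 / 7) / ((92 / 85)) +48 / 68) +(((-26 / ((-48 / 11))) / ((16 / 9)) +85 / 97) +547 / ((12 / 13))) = 61601783927 / 101947776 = 604.25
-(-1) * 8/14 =4/7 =0.57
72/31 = 2.32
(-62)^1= -62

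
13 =13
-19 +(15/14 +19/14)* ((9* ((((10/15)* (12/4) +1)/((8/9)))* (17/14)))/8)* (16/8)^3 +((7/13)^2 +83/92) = 218704457/3047408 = 71.77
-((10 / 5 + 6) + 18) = -26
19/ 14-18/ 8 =-25/ 28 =-0.89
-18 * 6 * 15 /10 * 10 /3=-540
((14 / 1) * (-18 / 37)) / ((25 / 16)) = -4032 / 925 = -4.36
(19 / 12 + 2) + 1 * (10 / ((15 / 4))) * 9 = 331 / 12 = 27.58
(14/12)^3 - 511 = -509.41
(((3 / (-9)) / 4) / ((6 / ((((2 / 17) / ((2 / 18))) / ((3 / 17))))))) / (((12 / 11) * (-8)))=11 / 1152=0.01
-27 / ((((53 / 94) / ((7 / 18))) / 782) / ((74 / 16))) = -14278929 / 212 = -67353.44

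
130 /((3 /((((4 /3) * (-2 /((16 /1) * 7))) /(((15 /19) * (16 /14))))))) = -247 /216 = -1.14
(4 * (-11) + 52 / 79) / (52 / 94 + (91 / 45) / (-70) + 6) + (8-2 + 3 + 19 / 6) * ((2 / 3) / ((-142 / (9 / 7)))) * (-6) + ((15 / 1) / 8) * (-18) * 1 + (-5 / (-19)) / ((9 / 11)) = -146864689542079 / 3705817681188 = -39.63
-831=-831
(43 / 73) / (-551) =-43 / 40223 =-0.00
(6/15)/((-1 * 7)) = -2/35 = -0.06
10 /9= 1.11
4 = 4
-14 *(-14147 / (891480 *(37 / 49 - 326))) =-0.00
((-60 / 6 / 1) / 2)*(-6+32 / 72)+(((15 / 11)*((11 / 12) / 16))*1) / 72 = 128005 / 4608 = 27.78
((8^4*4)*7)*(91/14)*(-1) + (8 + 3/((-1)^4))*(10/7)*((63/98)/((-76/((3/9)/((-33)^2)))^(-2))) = 30516177517552/49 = 622779133011.27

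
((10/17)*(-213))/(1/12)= -25560/17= -1503.53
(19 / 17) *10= 190 / 17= 11.18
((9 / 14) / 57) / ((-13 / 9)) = -0.01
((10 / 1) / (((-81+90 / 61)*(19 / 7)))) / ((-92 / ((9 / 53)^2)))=2745 / 189040082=0.00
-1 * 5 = -5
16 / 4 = 4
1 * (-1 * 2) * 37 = -74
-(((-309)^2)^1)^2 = -9116621361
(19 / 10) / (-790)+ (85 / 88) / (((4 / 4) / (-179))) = -30050043 / 173800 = -172.90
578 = 578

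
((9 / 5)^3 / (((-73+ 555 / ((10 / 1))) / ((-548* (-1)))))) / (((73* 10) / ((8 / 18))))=-177552 / 1596875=-0.11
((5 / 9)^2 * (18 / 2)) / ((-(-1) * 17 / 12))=100 / 51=1.96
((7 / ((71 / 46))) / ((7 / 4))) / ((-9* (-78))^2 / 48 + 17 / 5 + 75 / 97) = 356960 / 1414716961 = 0.00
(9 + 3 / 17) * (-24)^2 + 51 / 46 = 4134243 / 782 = 5286.76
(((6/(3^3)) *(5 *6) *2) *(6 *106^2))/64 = 14045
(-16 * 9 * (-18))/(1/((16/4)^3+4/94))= 7801920/47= 165998.30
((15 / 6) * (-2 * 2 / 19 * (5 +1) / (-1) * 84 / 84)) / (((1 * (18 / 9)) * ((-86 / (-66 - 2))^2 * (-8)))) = -0.12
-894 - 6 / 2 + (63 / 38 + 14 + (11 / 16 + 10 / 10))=-267415 / 304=-879.65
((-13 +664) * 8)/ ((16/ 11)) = 7161/ 2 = 3580.50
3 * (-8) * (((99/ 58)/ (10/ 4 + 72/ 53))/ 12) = -10494/ 11861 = -0.88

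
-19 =-19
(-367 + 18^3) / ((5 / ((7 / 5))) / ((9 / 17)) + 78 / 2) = 344295 / 2882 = 119.46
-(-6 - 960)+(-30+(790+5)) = 1731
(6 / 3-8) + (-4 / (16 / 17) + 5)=-21 / 4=-5.25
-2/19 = -0.11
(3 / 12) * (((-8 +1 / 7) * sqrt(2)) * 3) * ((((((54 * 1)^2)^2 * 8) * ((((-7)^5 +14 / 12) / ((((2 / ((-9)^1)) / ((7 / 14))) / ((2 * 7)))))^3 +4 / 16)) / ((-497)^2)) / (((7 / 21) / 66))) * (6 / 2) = -202251346955210635348231.70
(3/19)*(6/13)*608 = 576/13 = 44.31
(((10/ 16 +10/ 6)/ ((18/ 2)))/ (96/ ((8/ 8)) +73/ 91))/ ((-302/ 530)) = -1326325/ 287314344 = -0.00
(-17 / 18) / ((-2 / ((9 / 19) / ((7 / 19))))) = 17 / 28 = 0.61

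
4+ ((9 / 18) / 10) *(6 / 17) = 683 / 170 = 4.02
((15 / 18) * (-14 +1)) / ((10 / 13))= -14.08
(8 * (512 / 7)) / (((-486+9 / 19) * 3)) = -77824 / 193725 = -0.40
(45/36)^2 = 25/16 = 1.56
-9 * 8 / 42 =-1.71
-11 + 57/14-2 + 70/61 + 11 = 2749/854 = 3.22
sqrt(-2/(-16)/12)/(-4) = -sqrt(6)/96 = -0.03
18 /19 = 0.95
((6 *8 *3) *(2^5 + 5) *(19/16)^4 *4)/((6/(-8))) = -14465631/256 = -56506.37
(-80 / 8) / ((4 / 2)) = -5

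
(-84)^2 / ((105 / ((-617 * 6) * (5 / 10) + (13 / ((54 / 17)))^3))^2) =78776773268032009 / 38742048900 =2033366.21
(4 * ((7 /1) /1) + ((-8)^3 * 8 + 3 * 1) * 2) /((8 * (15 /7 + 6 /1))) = -28553 /228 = -125.23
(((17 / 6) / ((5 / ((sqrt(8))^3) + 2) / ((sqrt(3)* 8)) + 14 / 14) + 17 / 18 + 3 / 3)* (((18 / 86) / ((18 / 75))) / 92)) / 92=25* (175* sqrt(6) + 2240* sqrt(3) + 66048) / (4367424* (5* sqrt(6) + 64* sqrt(3) + 768))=0.00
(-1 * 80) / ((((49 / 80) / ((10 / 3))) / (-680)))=43520000 / 147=296054.42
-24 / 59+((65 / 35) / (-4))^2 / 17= -309901 / 786352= -0.39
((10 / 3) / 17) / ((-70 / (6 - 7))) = 1 / 357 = 0.00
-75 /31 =-2.42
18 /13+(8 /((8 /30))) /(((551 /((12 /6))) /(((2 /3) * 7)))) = 13558 /7163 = 1.89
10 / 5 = 2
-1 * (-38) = 38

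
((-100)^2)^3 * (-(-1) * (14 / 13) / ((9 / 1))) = 14000000000000 / 117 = 119658119658.12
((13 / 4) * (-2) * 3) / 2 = -39 / 4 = -9.75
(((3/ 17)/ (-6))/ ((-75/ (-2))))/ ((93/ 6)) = -2/ 39525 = -0.00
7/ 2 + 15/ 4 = 29/ 4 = 7.25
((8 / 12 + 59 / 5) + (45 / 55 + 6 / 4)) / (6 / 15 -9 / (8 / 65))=-19516 / 95997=-0.20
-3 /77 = -0.04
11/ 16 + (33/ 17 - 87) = -22949/ 272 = -84.37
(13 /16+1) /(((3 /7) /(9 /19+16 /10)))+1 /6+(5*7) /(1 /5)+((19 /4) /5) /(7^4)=2013845483 /10948560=183.94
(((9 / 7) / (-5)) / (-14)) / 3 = 3 / 490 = 0.01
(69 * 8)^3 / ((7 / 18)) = 3027538944 / 7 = 432505563.43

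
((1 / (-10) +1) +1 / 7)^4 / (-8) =-28398241 / 192080000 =-0.15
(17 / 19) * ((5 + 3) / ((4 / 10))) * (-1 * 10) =-3400 / 19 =-178.95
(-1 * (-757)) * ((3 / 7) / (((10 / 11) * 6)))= 8327 / 140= 59.48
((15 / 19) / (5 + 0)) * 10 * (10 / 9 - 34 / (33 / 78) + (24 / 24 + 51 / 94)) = -3615845 / 29469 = -122.70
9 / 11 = 0.82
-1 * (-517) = 517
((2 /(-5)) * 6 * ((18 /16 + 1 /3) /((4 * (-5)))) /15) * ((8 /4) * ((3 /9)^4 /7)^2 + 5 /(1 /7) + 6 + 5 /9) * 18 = 8.73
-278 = -278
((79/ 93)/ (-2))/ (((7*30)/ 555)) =-2923/ 2604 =-1.12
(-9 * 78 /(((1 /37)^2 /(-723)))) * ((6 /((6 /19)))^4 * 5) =452755011010770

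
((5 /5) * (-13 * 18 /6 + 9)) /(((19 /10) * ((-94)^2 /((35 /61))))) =-2625 /2560231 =-0.00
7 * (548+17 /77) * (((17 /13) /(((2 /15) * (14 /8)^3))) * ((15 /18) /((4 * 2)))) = 35881050 /49049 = 731.53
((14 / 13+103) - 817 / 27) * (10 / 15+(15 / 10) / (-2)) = -12955 / 2106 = -6.15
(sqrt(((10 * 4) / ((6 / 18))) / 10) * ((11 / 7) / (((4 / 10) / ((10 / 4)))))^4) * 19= 108663671875 * sqrt(3) / 307328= 612410.85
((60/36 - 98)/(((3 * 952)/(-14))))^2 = 0.22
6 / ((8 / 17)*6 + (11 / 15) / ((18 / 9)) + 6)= 3060 / 4687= 0.65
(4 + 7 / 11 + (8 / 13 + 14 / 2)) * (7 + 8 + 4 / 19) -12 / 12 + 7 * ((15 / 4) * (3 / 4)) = 8913631 / 43472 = 205.04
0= 0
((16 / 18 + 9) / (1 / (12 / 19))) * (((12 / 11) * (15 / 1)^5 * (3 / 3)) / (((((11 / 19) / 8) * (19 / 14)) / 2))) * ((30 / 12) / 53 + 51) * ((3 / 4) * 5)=2457497637000000 / 121847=20168716808.78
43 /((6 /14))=100.33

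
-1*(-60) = 60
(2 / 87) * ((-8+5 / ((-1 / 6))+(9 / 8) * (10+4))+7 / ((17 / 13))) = -383 / 986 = -0.39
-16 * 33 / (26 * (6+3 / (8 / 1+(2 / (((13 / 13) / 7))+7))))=-3.33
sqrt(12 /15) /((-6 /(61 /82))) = -61 *sqrt(5) /1230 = -0.11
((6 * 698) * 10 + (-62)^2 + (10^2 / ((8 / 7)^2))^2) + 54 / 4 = 13209425 / 256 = 51599.32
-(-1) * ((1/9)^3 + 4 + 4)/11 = 5833/8019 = 0.73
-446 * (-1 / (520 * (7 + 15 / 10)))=223 / 2210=0.10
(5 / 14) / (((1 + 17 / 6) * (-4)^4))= 15 / 41216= 0.00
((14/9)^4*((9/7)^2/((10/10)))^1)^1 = 784/81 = 9.68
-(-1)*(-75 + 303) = 228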